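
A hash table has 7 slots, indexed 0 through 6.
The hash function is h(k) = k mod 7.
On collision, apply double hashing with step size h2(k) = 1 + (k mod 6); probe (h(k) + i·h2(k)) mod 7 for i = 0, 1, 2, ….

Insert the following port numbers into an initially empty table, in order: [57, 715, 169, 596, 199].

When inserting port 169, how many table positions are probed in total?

3

57: h=1 => slot 1
715: h=1, h2=2, probe 1,3 => slot 3
169: h=1, h2=2, probe 1,3,5 => slot 5
596: h=1, h2=3, probe 1,4 => slot 4
199: h=3, h2=2, probe 3,5,0 => slot 0
Table: [199, 57, —, 715, 596, 169, —]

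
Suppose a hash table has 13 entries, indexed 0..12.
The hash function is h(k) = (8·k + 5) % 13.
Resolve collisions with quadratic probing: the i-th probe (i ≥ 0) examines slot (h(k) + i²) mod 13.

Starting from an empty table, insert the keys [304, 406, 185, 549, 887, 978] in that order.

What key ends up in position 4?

304: h=6 → slot 6
406: h=3 → slot 3
185: h=3, probe 3,4 → slot 4
549: h=3, probe 3,4,7 → slot 7
887: h=3, probe 3,4,7,12 → slot 12
978: h=3, probe 3,4,7,12,6,2 → slot 2
Table: [—, —, 978, 406, 185, —, 304, 549, —, —, —, —, 887]

185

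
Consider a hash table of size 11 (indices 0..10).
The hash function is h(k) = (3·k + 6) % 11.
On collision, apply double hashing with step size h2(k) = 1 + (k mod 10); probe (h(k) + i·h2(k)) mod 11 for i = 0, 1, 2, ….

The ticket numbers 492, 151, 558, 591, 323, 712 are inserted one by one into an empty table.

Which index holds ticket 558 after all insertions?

6

492: h=8 => slot 8
151: h=8, h2=2, probe 8,10 => slot 10
558: h=8, h2=9, probe 8,6 => slot 6
591: h=8, h2=2, probe 8,10,1 => slot 1
323: h=7 => slot 7
712: h=8, h2=3, probe 8,0 => slot 0
Table: [712, 591, -, -, -, -, 558, 323, 492, -, 151]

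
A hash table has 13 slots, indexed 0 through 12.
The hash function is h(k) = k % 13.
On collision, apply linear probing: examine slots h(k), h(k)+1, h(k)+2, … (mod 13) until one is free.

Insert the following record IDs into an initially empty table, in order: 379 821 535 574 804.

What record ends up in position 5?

379: h=2 => slot 2
821: h=2, probe 2,3 => slot 3
535: h=2, probe 2,3,4 => slot 4
574: h=2, probe 2,3,4,5 => slot 5
804: h=11 => slot 11
Table: [., ., 379, 821, 535, 574, ., ., ., ., ., 804, .]

574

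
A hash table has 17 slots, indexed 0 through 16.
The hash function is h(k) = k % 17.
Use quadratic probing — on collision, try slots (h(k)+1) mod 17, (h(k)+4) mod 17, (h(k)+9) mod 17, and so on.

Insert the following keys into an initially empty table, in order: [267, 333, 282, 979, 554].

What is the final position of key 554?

2

267: h=12 → slot 12
333: h=10 → slot 10
282: h=10, probe 10,11 → slot 11
979: h=10, probe 10,11,14 → slot 14
554: h=10, probe 10,11,14,2 → slot 2
Table: [—, —, 554, —, —, —, —, —, —, —, 333, 282, 267, —, 979, —, —]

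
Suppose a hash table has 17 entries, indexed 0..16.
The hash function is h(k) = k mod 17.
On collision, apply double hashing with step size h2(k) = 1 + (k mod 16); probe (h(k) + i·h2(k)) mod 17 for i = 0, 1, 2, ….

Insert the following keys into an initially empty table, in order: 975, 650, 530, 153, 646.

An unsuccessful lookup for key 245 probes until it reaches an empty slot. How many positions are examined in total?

975 hashes to 6; slot 6 is free → place at 6.
650 hashes to 4; slot 4 is free → place at 4.
530 hashes to 3; slot 3 is free → place at 3.
153 hashes to 0; slot 0 is free → place at 0.
646 hashes to 0, h2=7; 0 taken → place at 7.
Table: [153, -, -, 530, 650, -, 975, 646, -, -, -, -, -, -, -, -, -]
Lookup 245: h=7, h2=6, probe 7,13 → slot 13 empty, not found.

2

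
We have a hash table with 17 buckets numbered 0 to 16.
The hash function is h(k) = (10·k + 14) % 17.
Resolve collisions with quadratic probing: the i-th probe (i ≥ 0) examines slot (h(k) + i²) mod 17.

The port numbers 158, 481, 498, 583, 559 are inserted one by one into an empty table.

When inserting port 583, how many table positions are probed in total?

158 hashes to 13; slot 13 is free -> place at 13.
481 hashes to 13; 13 taken -> place at 14.
498 hashes to 13; 13,14 taken -> place at 0.
583 hashes to 13; 13,14,0 taken -> place at 5.
559 hashes to 11; slot 11 is free -> place at 11.
Table: [498, -, -, -, -, 583, -, -, -, -, -, 559, -, 158, 481, -, -]

4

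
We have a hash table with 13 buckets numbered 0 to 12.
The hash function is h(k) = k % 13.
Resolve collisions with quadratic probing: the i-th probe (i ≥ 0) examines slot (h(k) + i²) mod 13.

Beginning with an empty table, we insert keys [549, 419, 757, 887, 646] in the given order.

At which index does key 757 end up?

7

549 hashes to 3; slot 3 is free -> place at 3.
419 hashes to 3; 3 taken -> place at 4.
757 hashes to 3; 3,4 taken -> place at 7.
887 hashes to 3; 3,4,7 taken -> place at 12.
646 hashes to 9; slot 9 is free -> place at 9.
Table: [-, -, -, 549, 419, -, -, 757, -, 646, -, -, 887]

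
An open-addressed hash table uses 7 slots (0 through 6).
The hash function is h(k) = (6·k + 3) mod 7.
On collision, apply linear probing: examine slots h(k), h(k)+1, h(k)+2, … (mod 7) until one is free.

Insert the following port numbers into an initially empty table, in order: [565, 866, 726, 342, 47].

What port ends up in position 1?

565: h=5 -> slot 5
866: h=5, probe 5,6 -> slot 6
726: h=5, probe 5,6,0 -> slot 0
342: h=4 -> slot 4
47: h=5, probe 5,6,0,1 -> slot 1
Table: [726, 47, _, _, 342, 565, 866]

47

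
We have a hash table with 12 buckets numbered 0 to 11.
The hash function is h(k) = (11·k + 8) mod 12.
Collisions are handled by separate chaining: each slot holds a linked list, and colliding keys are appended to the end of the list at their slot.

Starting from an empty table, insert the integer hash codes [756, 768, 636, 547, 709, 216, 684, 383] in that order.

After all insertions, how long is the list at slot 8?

Insert 756: h=8, bucket 8 empty → new chain.
Insert 768: h=8, bucket 8 nonempty → append to chain.
Insert 636: h=8, bucket 8 nonempty → append to chain.
Insert 547: h=1, bucket 1 empty → new chain.
Insert 709: h=7, bucket 7 empty → new chain.
Insert 216: h=8, bucket 8 nonempty → append to chain.
Insert 684: h=8, bucket 8 nonempty → append to chain.
Insert 383: h=9, bucket 9 empty → new chain.
Final buckets:
0: _
1: 547
2: _
3: _
4: _
5: _
6: _
7: 709
8: 756 -> 768 -> 636 -> 216 -> 684
9: 383
10: _
11: _

5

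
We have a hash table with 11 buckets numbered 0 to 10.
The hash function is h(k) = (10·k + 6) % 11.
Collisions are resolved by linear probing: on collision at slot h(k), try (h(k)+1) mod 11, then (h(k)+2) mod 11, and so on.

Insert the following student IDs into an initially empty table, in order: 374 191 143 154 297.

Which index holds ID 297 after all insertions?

9

Insert 374: h=6, slot 6 empty -> index 6.
Insert 191: h=2, slot 2 empty -> index 2.
Insert 143: h=6, slot 6 occupied -> index 7.
Insert 154: h=6, slots 6,7 occupied -> index 8.
Insert 297: h=6, slots 6,7,8 occupied -> index 9.
Table: [-, -, 191, -, -, -, 374, 143, 154, 297, -]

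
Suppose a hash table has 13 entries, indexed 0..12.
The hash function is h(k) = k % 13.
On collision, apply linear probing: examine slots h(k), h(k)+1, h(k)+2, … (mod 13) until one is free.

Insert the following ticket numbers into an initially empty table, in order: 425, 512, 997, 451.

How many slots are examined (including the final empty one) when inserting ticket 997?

425 hashes to 9; slot 9 is free => place at 9.
512 hashes to 5; slot 5 is free => place at 5.
997 hashes to 9; 9 taken => place at 10.
451 hashes to 9; 9,10 taken => place at 11.
Table: [., ., ., ., ., 512, ., ., ., 425, 997, 451, .]

2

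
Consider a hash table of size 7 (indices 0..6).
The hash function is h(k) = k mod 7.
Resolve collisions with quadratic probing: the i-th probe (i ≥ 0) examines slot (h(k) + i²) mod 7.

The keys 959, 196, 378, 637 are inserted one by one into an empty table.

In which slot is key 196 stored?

1

Insert 959: h=0, slot 0 empty => index 0.
Insert 196: h=0, slot 0 occupied => index 1.
Insert 378: h=0, slots 0,1 occupied => index 4.
Insert 637: h=0, slots 0,1,4 occupied => index 2.
Table: [959, 196, 637, _, 378, _, _]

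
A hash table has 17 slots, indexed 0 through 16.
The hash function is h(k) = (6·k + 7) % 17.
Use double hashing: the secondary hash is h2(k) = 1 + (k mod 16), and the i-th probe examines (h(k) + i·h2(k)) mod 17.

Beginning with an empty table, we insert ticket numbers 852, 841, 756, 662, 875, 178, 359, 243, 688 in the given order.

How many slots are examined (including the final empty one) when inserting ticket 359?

Insert 852: h=2, slot 2 empty -> index 2.
Insert 841: h=4, slot 4 empty -> index 4.
Insert 756: h=4, h2=5, slot 4 occupied -> index 9.
Insert 662: h=1, slot 1 empty -> index 1.
Insert 875: h=4, h2=12, slot 4 occupied -> index 16.
Insert 178: h=4, h2=3, slot 4 occupied -> index 7.
Insert 359: h=2, h2=8, slot 2 occupied -> index 10.
Insert 243: h=3, slot 3 empty -> index 3.
Insert 688: h=4, h2=1, slot 4 occupied -> index 5.
Table: [-, 662, 852, 243, 841, 688, -, 178, -, 756, 359, -, -, -, -, -, 875]

2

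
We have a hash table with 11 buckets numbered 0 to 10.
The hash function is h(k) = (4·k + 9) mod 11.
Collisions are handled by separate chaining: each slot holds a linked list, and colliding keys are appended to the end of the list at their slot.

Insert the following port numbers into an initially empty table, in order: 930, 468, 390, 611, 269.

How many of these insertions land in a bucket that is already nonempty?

3

Insert 930: h=0, bucket 0 empty → new chain.
Insert 468: h=0, bucket 0 nonempty → append to chain.
Insert 390: h=7, bucket 7 empty → new chain.
Insert 611: h=0, bucket 0 nonempty → append to chain.
Insert 269: h=7, bucket 7 nonempty → append to chain.
Final buckets:
0: 930 -> 468 -> 611
1: .
2: .
3: .
4: .
5: .
6: .
7: 390 -> 269
8: .
9: .
10: .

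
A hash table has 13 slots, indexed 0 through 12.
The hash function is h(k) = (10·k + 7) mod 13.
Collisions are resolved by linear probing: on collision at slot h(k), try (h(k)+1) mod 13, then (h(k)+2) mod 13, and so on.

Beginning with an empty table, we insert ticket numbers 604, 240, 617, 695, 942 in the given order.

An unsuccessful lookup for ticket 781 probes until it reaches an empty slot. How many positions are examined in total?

4

604 hashes to 2; slot 2 is free -> place at 2.
240 hashes to 2; 2 taken -> place at 3.
617 hashes to 2; 2,3 taken -> place at 4.
695 hashes to 2; 2,3,4 taken -> place at 5.
942 hashes to 2; 2,3,4,5 taken -> place at 6.
Table: [∅, ∅, 604, 240, 617, 695, 942, ∅, ∅, ∅, ∅, ∅, ∅]
Lookup 781: h=4, probe 4,5,6,7 → slot 7 empty, not found.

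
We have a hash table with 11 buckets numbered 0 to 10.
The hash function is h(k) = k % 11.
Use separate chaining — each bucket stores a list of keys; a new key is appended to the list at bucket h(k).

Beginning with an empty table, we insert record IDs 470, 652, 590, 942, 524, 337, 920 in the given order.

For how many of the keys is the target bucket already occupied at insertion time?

Insert 470: h=8, bucket 8 empty -> new chain.
Insert 652: h=3, bucket 3 empty -> new chain.
Insert 590: h=7, bucket 7 empty -> new chain.
Insert 942: h=7, bucket 7 nonempty -> append to chain.
Insert 524: h=7, bucket 7 nonempty -> append to chain.
Insert 337: h=7, bucket 7 nonempty -> append to chain.
Insert 920: h=7, bucket 7 nonempty -> append to chain.
Final buckets:
0: —
1: —
2: —
3: 652
4: —
5: —
6: —
7: 590 -> 942 -> 524 -> 337 -> 920
8: 470
9: —
10: —

4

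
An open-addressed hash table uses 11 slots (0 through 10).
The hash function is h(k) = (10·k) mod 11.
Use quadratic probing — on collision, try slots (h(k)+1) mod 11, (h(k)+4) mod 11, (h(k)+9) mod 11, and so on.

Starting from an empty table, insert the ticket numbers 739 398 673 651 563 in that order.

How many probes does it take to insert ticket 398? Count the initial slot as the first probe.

739 hashes to 9; slot 9 is free -> place at 9.
398 hashes to 9; 9 taken -> place at 10.
673 hashes to 9; 9,10 taken -> place at 2.
651 hashes to 9; 9,10,2 taken -> place at 7.
563 hashes to 9; 9,10,2,7 taken -> place at 3.
Table: [-, -, 673, 563, -, -, -, 651, -, 739, 398]

2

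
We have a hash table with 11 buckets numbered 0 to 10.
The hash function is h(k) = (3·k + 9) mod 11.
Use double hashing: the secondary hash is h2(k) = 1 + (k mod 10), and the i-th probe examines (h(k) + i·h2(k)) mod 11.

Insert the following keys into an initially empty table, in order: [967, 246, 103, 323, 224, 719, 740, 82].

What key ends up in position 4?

Insert 967: h=6, slot 6 empty -> index 6.
Insert 246: h=10, slot 10 empty -> index 10.
Insert 103: h=10, h2=4, slot 10 occupied -> index 3.
Insert 323: h=10, h2=4, slots 10,3 occupied -> index 7.
Insert 224: h=10, h2=5, slot 10 occupied -> index 4.
Insert 719: h=10, h2=10, slot 10 occupied -> index 9.
Insert 740: h=7, h2=1, slot 7 occupied -> index 8.
Insert 82: h=2, slot 2 empty -> index 2.
Table: [∅, ∅, 82, 103, 224, ∅, 967, 323, 740, 719, 246]

224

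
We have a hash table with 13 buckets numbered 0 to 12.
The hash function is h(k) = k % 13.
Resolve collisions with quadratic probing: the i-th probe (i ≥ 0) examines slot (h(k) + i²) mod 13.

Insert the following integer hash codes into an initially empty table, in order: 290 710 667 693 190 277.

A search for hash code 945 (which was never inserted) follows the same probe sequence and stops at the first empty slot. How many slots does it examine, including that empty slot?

2

290: h=4 -> slot 4
710: h=8 -> slot 8
667: h=4, probe 4,5 -> slot 5
693: h=4, probe 4,5,8,0 -> slot 0
190: h=8, probe 8,9 -> slot 9
277: h=4, probe 4,5,8,0,7 -> slot 7
Table: [693, ., ., ., 290, 667, ., 277, 710, 190, ., ., .]
Lookup 945: h=9, probe 9,10 → slot 10 empty, not found.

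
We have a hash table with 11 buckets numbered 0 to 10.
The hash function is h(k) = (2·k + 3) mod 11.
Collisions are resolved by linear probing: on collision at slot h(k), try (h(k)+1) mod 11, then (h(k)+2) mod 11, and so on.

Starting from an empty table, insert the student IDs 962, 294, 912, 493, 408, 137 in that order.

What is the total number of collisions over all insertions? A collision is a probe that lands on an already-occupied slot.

962 hashes to 2; slot 2 is free => place at 2.
294 hashes to 8; slot 8 is free => place at 8.
912 hashes to 1; slot 1 is free => place at 1.
493 hashes to 10; slot 10 is free => place at 10.
408 hashes to 5; slot 5 is free => place at 5.
137 hashes to 2; 2 taken => place at 3.
Table: [—, 912, 962, 137, —, 408, —, —, 294, —, 493]

1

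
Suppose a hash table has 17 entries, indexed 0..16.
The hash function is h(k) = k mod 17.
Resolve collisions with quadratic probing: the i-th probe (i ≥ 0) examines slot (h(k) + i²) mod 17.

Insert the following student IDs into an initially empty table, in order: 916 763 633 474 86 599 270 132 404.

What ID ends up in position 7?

270

Insert 916: h=15, slot 15 empty → index 15.
Insert 763: h=15, slot 15 occupied → index 16.
Insert 633: h=4, slot 4 empty → index 4.
Insert 474: h=15, slots 15,16 occupied → index 2.
Insert 86: h=1, slot 1 empty → index 1.
Insert 599: h=4, slot 4 occupied → index 5.
Insert 270: h=15, slots 15,16,2 occupied → index 7.
Insert 132: h=13, slot 13 empty → index 13.
Insert 404: h=13, slot 13 occupied → index 14.
Table: [∅, 86, 474, ∅, 633, 599, ∅, 270, ∅, ∅, ∅, ∅, ∅, 132, 404, 916, 763]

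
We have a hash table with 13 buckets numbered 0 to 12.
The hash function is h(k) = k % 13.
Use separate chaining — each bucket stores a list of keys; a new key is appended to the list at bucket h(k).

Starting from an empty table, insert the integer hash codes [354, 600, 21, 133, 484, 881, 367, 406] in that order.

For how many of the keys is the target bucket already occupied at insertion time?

4

354 → bucket 3
600 → bucket 2
21 → bucket 8
133 → bucket 3 (collision)
484 → bucket 3 (collision)
881 → bucket 10
367 → bucket 3 (collision)
406 → bucket 3 (collision)
Final buckets:
0: -
1: -
2: 600
3: 354 -> 133 -> 484 -> 367 -> 406
4: -
5: -
6: -
7: -
8: 21
9: -
10: 881
11: -
12: -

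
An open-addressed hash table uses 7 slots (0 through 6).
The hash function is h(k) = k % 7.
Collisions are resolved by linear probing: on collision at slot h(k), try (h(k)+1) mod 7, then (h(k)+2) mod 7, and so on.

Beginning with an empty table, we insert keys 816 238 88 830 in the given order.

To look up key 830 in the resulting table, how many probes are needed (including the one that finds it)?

3

Insert 816: h=4, slot 4 empty => index 4.
Insert 238: h=0, slot 0 empty => index 0.
Insert 88: h=4, slot 4 occupied => index 5.
Insert 830: h=4, slots 4,5 occupied => index 6.
Table: [238, —, —, —, 816, 88, 830]
Lookup 830: h=4, probe 4,5,6 → found at 6.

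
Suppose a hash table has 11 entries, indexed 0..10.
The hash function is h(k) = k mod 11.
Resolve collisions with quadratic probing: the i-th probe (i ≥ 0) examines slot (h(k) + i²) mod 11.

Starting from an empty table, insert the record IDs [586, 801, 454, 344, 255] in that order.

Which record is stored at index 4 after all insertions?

Insert 586: h=3, slot 3 empty -> index 3.
Insert 801: h=9, slot 9 empty -> index 9.
Insert 454: h=3, slot 3 occupied -> index 4.
Insert 344: h=3, slots 3,4 occupied -> index 7.
Insert 255: h=2, slot 2 empty -> index 2.
Table: [_, _, 255, 586, 454, _, _, 344, _, 801, _]

454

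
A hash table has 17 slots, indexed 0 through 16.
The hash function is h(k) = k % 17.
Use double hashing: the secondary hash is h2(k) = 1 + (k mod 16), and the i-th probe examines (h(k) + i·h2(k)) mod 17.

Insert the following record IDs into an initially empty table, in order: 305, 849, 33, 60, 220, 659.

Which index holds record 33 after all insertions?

3

Insert 305: h=16, slot 16 empty => index 16.
Insert 849: h=16, h2=2, slot 16 occupied => index 1.
Insert 33: h=16, h2=2, slots 16,1 occupied => index 3.
Insert 60: h=9, slot 9 empty => index 9.
Insert 220: h=16, h2=13, slot 16 occupied => index 12.
Insert 659: h=13, slot 13 empty => index 13.
Table: [_, 849, _, 33, _, _, _, _, _, 60, _, _, 220, 659, _, _, 305]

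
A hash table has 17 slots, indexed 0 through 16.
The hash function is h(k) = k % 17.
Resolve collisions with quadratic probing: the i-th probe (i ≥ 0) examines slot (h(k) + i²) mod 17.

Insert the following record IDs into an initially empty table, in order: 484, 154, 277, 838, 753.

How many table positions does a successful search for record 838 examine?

2

Insert 484: h=8, slot 8 empty => index 8.
Insert 154: h=1, slot 1 empty => index 1.
Insert 277: h=5, slot 5 empty => index 5.
Insert 838: h=5, slot 5 occupied => index 6.
Insert 753: h=5, slots 5,6 occupied => index 9.
Table: [., 154, ., ., ., 277, 838, ., 484, 753, ., ., ., ., ., ., .]
Lookup 838: h=5, probe 5,6 → found at 6.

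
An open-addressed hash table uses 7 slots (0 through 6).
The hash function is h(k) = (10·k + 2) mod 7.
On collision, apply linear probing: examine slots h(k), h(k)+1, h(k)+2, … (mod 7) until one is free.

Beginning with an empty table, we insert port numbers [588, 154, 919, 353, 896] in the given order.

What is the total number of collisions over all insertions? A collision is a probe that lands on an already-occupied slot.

588 hashes to 2; slot 2 is free → place at 2.
154 hashes to 2; 2 taken → place at 3.
919 hashes to 1; slot 1 is free → place at 1.
353 hashes to 4; slot 4 is free → place at 4.
896 hashes to 2; 2,3,4 taken → place at 5.
Table: [∅, 919, 588, 154, 353, 896, ∅]

4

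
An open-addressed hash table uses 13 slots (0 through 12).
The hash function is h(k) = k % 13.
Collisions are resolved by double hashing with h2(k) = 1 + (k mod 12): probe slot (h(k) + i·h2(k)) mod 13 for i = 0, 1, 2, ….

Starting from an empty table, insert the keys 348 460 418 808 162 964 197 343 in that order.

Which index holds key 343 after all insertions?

0

348: h=10 -> slot 10
460: h=5 -> slot 5
418: h=2 -> slot 2
808: h=2, h2=5, probe 2,7 -> slot 7
162: h=6 -> slot 6
964: h=2, h2=5, probe 2,7,12 -> slot 12
197: h=2, h2=6, probe 2,8 -> slot 8
343: h=5, h2=8, probe 5,0 -> slot 0
Table: [343, —, 418, —, —, 460, 162, 808, 197, —, 348, —, 964]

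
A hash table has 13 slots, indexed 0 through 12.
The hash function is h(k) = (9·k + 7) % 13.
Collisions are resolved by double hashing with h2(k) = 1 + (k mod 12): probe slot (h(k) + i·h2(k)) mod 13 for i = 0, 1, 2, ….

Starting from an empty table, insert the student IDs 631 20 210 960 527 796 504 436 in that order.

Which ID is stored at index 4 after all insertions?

527

631 hashes to 5; slot 5 is free -> place at 5.
20 hashes to 5, h2=9; 5 taken -> place at 1.
210 hashes to 12; slot 12 is free -> place at 12.
960 hashes to 2; slot 2 is free -> place at 2.
527 hashes to 5, h2=12; 5 taken -> place at 4.
796 hashes to 8; slot 8 is free -> place at 8.
504 hashes to 6; slot 6 is free -> place at 6.
436 hashes to 5, h2=5; 5 taken -> place at 10.
Table: [∅, 20, 960, ∅, 527, 631, 504, ∅, 796, ∅, 436, ∅, 210]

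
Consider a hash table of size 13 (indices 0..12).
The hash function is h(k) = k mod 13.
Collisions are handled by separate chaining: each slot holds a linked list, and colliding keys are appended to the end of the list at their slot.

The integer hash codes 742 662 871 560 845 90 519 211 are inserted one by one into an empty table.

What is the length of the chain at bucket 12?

3

Insert 742: h=1, bucket 1 empty -> new chain.
Insert 662: h=12, bucket 12 empty -> new chain.
Insert 871: h=0, bucket 0 empty -> new chain.
Insert 560: h=1, bucket 1 nonempty -> append to chain.
Insert 845: h=0, bucket 0 nonempty -> append to chain.
Insert 90: h=12, bucket 12 nonempty -> append to chain.
Insert 519: h=12, bucket 12 nonempty -> append to chain.
Insert 211: h=3, bucket 3 empty -> new chain.
Final buckets:
0: 871 -> 845
1: 742 -> 560
2: -
3: 211
4: -
5: -
6: -
7: -
8: -
9: -
10: -
11: -
12: 662 -> 90 -> 519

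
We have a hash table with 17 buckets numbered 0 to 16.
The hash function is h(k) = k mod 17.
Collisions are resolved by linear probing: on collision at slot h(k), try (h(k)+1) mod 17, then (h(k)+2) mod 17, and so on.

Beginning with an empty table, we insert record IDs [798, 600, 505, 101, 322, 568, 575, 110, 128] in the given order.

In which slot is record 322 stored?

1

Insert 798: h=16, slot 16 empty => index 16.
Insert 600: h=5, slot 5 empty => index 5.
Insert 505: h=12, slot 12 empty => index 12.
Insert 101: h=16, slot 16 occupied => index 0.
Insert 322: h=16, slots 16,0 occupied => index 1.
Insert 568: h=7, slot 7 empty => index 7.
Insert 575: h=14, slot 14 empty => index 14.
Insert 110: h=8, slot 8 empty => index 8.
Insert 128: h=9, slot 9 empty => index 9.
Table: [101, 322, ∅, ∅, ∅, 600, ∅, 568, 110, 128, ∅, ∅, 505, ∅, 575, ∅, 798]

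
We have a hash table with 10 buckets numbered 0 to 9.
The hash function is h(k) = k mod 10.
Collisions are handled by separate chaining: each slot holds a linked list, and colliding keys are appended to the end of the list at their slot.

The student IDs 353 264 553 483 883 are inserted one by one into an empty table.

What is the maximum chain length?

353 -> bucket 3
264 -> bucket 4
553 -> bucket 3 (collision)
483 -> bucket 3 (collision)
883 -> bucket 3 (collision)
Final buckets:
0: -
1: -
2: -
3: 353 -> 553 -> 483 -> 883
4: 264
5: -
6: -
7: -
8: -
9: -

4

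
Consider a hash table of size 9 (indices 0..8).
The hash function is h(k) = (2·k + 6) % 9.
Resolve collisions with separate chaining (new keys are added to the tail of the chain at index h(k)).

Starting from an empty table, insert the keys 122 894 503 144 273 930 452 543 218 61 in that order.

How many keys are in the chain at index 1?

122 -> bucket 7
894 -> bucket 3
503 -> bucket 4
144 -> bucket 6
273 -> bucket 3 (collision)
930 -> bucket 3 (collision)
452 -> bucket 1
543 -> bucket 3 (collision)
218 -> bucket 1 (collision)
61 -> bucket 2
Final buckets:
0: -
1: 452 -> 218
2: 61
3: 894 -> 273 -> 930 -> 543
4: 503
5: -
6: 144
7: 122
8: -

2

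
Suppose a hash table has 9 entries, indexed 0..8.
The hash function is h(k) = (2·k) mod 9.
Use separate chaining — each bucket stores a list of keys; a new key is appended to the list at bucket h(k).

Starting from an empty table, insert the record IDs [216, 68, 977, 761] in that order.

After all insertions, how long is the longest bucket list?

3

Insert 216: h=0, bucket 0 empty → new chain.
Insert 68: h=1, bucket 1 empty → new chain.
Insert 977: h=1, bucket 1 nonempty → append to chain.
Insert 761: h=1, bucket 1 nonempty → append to chain.
Final buckets:
0: 216
1: 68 -> 977 -> 761
2: _
3: _
4: _
5: _
6: _
7: _
8: _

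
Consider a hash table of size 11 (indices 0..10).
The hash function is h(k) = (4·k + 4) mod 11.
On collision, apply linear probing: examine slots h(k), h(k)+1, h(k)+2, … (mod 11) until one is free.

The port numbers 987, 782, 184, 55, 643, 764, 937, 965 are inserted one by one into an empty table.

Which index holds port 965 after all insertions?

987: h=3 => slot 3
782: h=8 => slot 8
184: h=3, probe 3,4 => slot 4
55: h=4, probe 4,5 => slot 5
643: h=2 => slot 2
764: h=2, probe 2,3,4,5,6 => slot 6
937: h=1 => slot 1
965: h=3, probe 3,4,5,6,7 => slot 7
Table: [-, 937, 643, 987, 184, 55, 764, 965, 782, -, -]

7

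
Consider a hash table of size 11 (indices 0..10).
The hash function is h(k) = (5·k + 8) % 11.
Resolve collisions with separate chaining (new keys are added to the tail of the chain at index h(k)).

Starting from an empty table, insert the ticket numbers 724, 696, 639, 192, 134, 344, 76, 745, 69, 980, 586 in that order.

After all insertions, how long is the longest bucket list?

4

724 -> bucket 9
696 -> bucket 1
639 -> bucket 2
192 -> bucket 0
134 -> bucket 7
344 -> bucket 1 (collision)
76 -> bucket 3
745 -> bucket 4
69 -> bucket 1 (collision)
980 -> bucket 2 (collision)
586 -> bucket 1 (collision)
Final buckets:
0: 192
1: 696 -> 344 -> 69 -> 586
2: 639 -> 980
3: 76
4: 745
5: .
6: .
7: 134
8: .
9: 724
10: .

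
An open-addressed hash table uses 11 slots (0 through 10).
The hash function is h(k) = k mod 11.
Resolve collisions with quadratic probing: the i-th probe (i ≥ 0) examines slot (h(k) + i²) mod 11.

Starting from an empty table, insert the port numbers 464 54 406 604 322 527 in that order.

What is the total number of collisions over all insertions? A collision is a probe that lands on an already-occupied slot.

464 hashes to 2; slot 2 is free => place at 2.
54 hashes to 10; slot 10 is free => place at 10.
406 hashes to 10; 10 taken => place at 0.
604 hashes to 10; 10,0 taken => place at 3.
322 hashes to 3; 3 taken => place at 4.
527 hashes to 10; 10,0,3 taken => place at 8.
Table: [406, ., 464, 604, 322, ., ., ., 527, ., 54]

7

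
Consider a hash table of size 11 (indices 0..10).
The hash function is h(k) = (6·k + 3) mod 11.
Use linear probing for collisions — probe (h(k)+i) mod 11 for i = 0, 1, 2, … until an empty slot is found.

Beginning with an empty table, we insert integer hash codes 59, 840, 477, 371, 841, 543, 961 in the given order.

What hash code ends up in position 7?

477

59 hashes to 5; slot 5 is free => place at 5.
840 hashes to 5; 5 taken => place at 6.
477 hashes to 5; 5,6 taken => place at 7.
371 hashes to 7; 7 taken => place at 8.
841 hashes to 0; slot 0 is free => place at 0.
543 hashes to 5; 5,6,7,8 taken => place at 9.
961 hashes to 5; 5,6,7,8,9 taken => place at 10.
Table: [841, -, -, -, -, 59, 840, 477, 371, 543, 961]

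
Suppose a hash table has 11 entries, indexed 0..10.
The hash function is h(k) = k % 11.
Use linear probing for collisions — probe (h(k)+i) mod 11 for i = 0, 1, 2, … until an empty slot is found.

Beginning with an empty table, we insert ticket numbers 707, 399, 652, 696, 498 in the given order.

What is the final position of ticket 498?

7

707 hashes to 3; slot 3 is free => place at 3.
399 hashes to 3; 3 taken => place at 4.
652 hashes to 3; 3,4 taken => place at 5.
696 hashes to 3; 3,4,5 taken => place at 6.
498 hashes to 3; 3,4,5,6 taken => place at 7.
Table: [., ., ., 707, 399, 652, 696, 498, ., ., .]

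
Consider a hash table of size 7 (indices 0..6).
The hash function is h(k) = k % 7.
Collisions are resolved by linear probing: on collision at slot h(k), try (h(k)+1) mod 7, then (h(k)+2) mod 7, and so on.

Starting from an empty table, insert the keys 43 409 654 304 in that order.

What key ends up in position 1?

43 hashes to 1; slot 1 is free -> place at 1.
409 hashes to 3; slot 3 is free -> place at 3.
654 hashes to 3; 3 taken -> place at 4.
304 hashes to 3; 3,4 taken -> place at 5.
Table: [_, 43, _, 409, 654, 304, _]

43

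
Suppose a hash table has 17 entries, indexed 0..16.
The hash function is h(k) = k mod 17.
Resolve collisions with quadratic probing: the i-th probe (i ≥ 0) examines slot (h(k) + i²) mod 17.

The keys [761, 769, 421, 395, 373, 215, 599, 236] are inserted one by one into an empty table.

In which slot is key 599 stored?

761 hashes to 13; slot 13 is free → place at 13.
769 hashes to 4; slot 4 is free → place at 4.
421 hashes to 13; 13 taken → place at 14.
395 hashes to 4; 4 taken → place at 5.
373 hashes to 16; slot 16 is free → place at 16.
215 hashes to 11; slot 11 is free → place at 11.
599 hashes to 4; 4,5 taken → place at 8.
236 hashes to 15; slot 15 is free → place at 15.
Table: [-, -, -, -, 769, 395, -, -, 599, -, -, 215, -, 761, 421, 236, 373]

8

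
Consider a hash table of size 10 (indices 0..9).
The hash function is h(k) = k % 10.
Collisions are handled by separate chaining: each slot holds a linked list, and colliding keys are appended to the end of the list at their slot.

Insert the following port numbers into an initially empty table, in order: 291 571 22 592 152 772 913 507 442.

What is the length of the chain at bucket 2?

291 → bucket 1
571 → bucket 1 (collision)
22 → bucket 2
592 → bucket 2 (collision)
152 → bucket 2 (collision)
772 → bucket 2 (collision)
913 → bucket 3
507 → bucket 7
442 → bucket 2 (collision)
Final buckets:
0: _
1: 291 -> 571
2: 22 -> 592 -> 152 -> 772 -> 442
3: 913
4: _
5: _
6: _
7: 507
8: _
9: _

5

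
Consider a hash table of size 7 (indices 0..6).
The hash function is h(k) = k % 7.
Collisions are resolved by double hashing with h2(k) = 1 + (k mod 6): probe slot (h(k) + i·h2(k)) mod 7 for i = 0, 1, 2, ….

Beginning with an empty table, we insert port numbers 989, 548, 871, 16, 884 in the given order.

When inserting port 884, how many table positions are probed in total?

3

Insert 989: h=2, slot 2 empty => index 2.
Insert 548: h=2, h2=3, slot 2 occupied => index 5.
Insert 871: h=3, slot 3 empty => index 3.
Insert 16: h=2, h2=5, slot 2 occupied => index 0.
Insert 884: h=2, h2=3, slots 2,5 occupied => index 1.
Table: [16, 884, 989, 871, ∅, 548, ∅]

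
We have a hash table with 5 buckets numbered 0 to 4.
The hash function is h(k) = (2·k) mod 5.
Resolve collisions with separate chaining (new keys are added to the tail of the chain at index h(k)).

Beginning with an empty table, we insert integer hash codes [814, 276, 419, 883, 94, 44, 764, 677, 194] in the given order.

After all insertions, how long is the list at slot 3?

Insert 814: h=3, bucket 3 empty → new chain.
Insert 276: h=2, bucket 2 empty → new chain.
Insert 419: h=3, bucket 3 nonempty → append to chain.
Insert 883: h=1, bucket 1 empty → new chain.
Insert 94: h=3, bucket 3 nonempty → append to chain.
Insert 44: h=3, bucket 3 nonempty → append to chain.
Insert 764: h=3, bucket 3 nonempty → append to chain.
Insert 677: h=4, bucket 4 empty → new chain.
Insert 194: h=3, bucket 3 nonempty → append to chain.
Final buckets:
0: .
1: 883
2: 276
3: 814 -> 419 -> 94 -> 44 -> 764 -> 194
4: 677

6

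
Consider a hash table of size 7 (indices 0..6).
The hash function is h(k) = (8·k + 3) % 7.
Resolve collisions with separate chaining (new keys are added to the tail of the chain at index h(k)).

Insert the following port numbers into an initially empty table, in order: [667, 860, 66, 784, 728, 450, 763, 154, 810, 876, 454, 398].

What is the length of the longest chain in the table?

4

Insert 667: h=5, bucket 5 empty -> new chain.
Insert 860: h=2, bucket 2 empty -> new chain.
Insert 66: h=6, bucket 6 empty -> new chain.
Insert 784: h=3, bucket 3 empty -> new chain.
Insert 728: h=3, bucket 3 nonempty -> append to chain.
Insert 450: h=5, bucket 5 nonempty -> append to chain.
Insert 763: h=3, bucket 3 nonempty -> append to chain.
Insert 154: h=3, bucket 3 nonempty -> append to chain.
Insert 810: h=1, bucket 1 empty -> new chain.
Insert 876: h=4, bucket 4 empty -> new chain.
Insert 454: h=2, bucket 2 nonempty -> append to chain.
Insert 398: h=2, bucket 2 nonempty -> append to chain.
Final buckets:
0: .
1: 810
2: 860 -> 454 -> 398
3: 784 -> 728 -> 763 -> 154
4: 876
5: 667 -> 450
6: 66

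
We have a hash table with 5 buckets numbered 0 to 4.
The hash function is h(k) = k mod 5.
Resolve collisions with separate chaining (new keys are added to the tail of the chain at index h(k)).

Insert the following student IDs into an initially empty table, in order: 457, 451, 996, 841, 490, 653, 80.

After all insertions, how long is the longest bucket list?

3

457 -> bucket 2
451 -> bucket 1
996 -> bucket 1 (collision)
841 -> bucket 1 (collision)
490 -> bucket 0
653 -> bucket 3
80 -> bucket 0 (collision)
Final buckets:
0: 490 -> 80
1: 451 -> 996 -> 841
2: 457
3: 653
4: —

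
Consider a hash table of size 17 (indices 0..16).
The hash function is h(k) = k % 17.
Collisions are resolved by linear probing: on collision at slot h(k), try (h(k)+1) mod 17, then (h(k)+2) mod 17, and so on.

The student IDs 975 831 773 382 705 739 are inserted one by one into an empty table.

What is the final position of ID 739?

11

975 hashes to 6; slot 6 is free → place at 6.
831 hashes to 15; slot 15 is free → place at 15.
773 hashes to 8; slot 8 is free → place at 8.
382 hashes to 8; 8 taken → place at 9.
705 hashes to 8; 8,9 taken → place at 10.
739 hashes to 8; 8,9,10 taken → place at 11.
Table: [_, _, _, _, _, _, 975, _, 773, 382, 705, 739, _, _, _, 831, _]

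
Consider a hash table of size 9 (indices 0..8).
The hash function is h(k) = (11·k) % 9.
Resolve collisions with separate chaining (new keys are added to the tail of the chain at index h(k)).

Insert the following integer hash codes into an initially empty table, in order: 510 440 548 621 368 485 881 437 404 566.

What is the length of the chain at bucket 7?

7

510 -> bucket 3
440 -> bucket 7
548 -> bucket 7 (collision)
621 -> bucket 0
368 -> bucket 7 (collision)
485 -> bucket 7 (collision)
881 -> bucket 7 (collision)
437 -> bucket 1
404 -> bucket 7 (collision)
566 -> bucket 7 (collision)
Final buckets:
0: 621
1: 437
2: _
3: 510
4: _
5: _
6: _
7: 440 -> 548 -> 368 -> 485 -> 881 -> 404 -> 566
8: _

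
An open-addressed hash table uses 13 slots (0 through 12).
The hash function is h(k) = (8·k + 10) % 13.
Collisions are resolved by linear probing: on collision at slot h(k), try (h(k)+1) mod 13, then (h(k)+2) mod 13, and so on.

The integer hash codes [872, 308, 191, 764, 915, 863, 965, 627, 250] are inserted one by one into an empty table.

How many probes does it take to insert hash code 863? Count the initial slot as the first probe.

3

872: h=5 => slot 5
308: h=4 => slot 4
191: h=4, probe 4,5,6 => slot 6
764: h=12 => slot 12
915: h=11 => slot 11
863: h=11, probe 11,12,0 => slot 0
965: h=8 => slot 8
627: h=8, probe 8,9 => slot 9
250: h=8, probe 8,9,10 => slot 10
Table: [863, —, —, —, 308, 872, 191, —, 965, 627, 250, 915, 764]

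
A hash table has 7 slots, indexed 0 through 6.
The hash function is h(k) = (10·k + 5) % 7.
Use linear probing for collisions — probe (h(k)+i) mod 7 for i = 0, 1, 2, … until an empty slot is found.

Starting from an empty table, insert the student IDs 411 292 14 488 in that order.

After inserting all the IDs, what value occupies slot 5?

14

411: h=6 -> slot 6
292: h=6, probe 6,0 -> slot 0
14: h=5 -> slot 5
488: h=6, probe 6,0,1 -> slot 1
Table: [292, 488, _, _, _, 14, 411]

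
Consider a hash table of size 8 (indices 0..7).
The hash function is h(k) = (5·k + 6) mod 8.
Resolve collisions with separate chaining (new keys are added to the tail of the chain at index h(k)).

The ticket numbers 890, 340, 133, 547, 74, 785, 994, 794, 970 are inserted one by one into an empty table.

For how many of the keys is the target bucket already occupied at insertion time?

4

Insert 890: h=0, bucket 0 empty → new chain.
Insert 340: h=2, bucket 2 empty → new chain.
Insert 133: h=7, bucket 7 empty → new chain.
Insert 547: h=5, bucket 5 empty → new chain.
Insert 74: h=0, bucket 0 nonempty → append to chain.
Insert 785: h=3, bucket 3 empty → new chain.
Insert 994: h=0, bucket 0 nonempty → append to chain.
Insert 794: h=0, bucket 0 nonempty → append to chain.
Insert 970: h=0, bucket 0 nonempty → append to chain.
Final buckets:
0: 890 -> 74 -> 994 -> 794 -> 970
1: —
2: 340
3: 785
4: —
5: 547
6: —
7: 133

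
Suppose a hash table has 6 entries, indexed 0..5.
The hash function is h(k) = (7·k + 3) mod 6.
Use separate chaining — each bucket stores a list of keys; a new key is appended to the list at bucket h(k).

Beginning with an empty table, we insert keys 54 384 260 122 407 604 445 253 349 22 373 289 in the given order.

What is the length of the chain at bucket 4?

Insert 54: h=3, bucket 3 empty -> new chain.
Insert 384: h=3, bucket 3 nonempty -> append to chain.
Insert 260: h=5, bucket 5 empty -> new chain.
Insert 122: h=5, bucket 5 nonempty -> append to chain.
Insert 407: h=2, bucket 2 empty -> new chain.
Insert 604: h=1, bucket 1 empty -> new chain.
Insert 445: h=4, bucket 4 empty -> new chain.
Insert 253: h=4, bucket 4 nonempty -> append to chain.
Insert 349: h=4, bucket 4 nonempty -> append to chain.
Insert 22: h=1, bucket 1 nonempty -> append to chain.
Insert 373: h=4, bucket 4 nonempty -> append to chain.
Insert 289: h=4, bucket 4 nonempty -> append to chain.
Final buckets:
0: _
1: 604 -> 22
2: 407
3: 54 -> 384
4: 445 -> 253 -> 349 -> 373 -> 289
5: 260 -> 122

5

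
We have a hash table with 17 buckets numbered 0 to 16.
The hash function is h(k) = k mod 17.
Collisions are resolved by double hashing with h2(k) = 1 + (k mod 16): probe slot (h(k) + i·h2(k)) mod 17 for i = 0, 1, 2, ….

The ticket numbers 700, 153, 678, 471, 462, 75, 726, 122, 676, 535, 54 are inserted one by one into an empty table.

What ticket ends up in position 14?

122

700: h=3 => slot 3
153: h=0 => slot 0
678: h=15 => slot 15
471: h=12 => slot 12
462: h=3, h2=15, probe 3,1 => slot 1
75: h=7 => slot 7
726: h=12, h2=7, probe 12,2 => slot 2
122: h=3, h2=11, probe 3,14 => slot 14
676: h=13 => slot 13
535: h=8 => slot 8
54: h=3, h2=7, probe 3,10 => slot 10
Table: [153, 462, 726, 700, _, _, _, 75, 535, _, 54, _, 471, 676, 122, 678, _]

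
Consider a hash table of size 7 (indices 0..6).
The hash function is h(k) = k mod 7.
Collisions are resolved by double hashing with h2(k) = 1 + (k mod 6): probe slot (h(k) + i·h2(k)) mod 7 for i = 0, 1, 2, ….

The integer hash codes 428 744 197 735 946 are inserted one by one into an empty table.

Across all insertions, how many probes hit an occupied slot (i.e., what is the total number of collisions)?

Insert 428: h=1, slot 1 empty -> index 1.
Insert 744: h=2, slot 2 empty -> index 2.
Insert 197: h=1, h2=6, slot 1 occupied -> index 0.
Insert 735: h=0, h2=4, slot 0 occupied -> index 4.
Insert 946: h=1, h2=5, slot 1 occupied -> index 6.
Table: [197, 428, 744, ∅, 735, ∅, 946]

3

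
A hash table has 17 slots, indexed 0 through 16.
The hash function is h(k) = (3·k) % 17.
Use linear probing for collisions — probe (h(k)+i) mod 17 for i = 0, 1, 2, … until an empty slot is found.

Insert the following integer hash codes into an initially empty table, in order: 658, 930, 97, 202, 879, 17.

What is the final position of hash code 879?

5

Insert 658: h=2, slot 2 empty -> index 2.
Insert 930: h=2, slot 2 occupied -> index 3.
Insert 97: h=2, slots 2,3 occupied -> index 4.
Insert 202: h=11, slot 11 empty -> index 11.
Insert 879: h=2, slots 2,3,4 occupied -> index 5.
Insert 17: h=0, slot 0 empty -> index 0.
Table: [17, -, 658, 930, 97, 879, -, -, -, -, -, 202, -, -, -, -, -]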